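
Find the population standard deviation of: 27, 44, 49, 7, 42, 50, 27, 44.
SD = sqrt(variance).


Mean = 36.2500
Variance = 191.4375
SD = sqrt(191.4375) = 13.8361

SD = 13.8361


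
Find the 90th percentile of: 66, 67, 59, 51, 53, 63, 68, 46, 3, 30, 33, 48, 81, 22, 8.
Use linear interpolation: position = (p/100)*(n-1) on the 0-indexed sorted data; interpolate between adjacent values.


Sorted: 3, 8, 22, 30, 33, 46, 48, 51, 53, 59, 63, 66, 67, 68, 81
n = 15
Index = 90/100 * 14 = 12.6000
Lower = data[12] = 67, Upper = data[13] = 68
P90 = 67 + 0.6000*(1) = 67.6000

P90 = 67.6000


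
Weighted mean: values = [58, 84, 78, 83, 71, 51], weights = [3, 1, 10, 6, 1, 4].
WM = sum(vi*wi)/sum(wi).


Numerator = 58*3 + 84*1 + 78*10 + 83*6 + 71*1 + 51*4 = 1811
Denominator = 3 + 1 + 10 + 6 + 1 + 4 = 25
WM = 1811/25 = 72.4400

WM = 72.4400


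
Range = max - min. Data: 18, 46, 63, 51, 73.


Max = 73, Min = 18
Range = 73 - 18 = 55

Range = 55


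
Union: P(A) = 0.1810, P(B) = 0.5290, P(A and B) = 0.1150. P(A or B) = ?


P(A∪B) = 0.1810 + 0.5290 - 0.1150
= 0.7100 - 0.1150
= 0.5950

P(A∪B) = 0.5950


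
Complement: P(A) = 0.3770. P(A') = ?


P(not A) = 1 - 0.3770 = 0.6230

P(not A) = 0.6230


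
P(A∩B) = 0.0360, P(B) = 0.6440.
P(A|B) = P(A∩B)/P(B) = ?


P(A|B) = 0.0360/0.6440 = 0.0559

P(A|B) = 0.0559


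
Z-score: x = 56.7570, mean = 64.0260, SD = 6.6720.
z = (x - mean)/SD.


z = (56.7570 - 64.0260)/6.6720
= -7.2690/6.6720
= -1.0895

z = -1.0895


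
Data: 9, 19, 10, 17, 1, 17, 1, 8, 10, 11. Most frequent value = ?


Frequencies: 1:2, 8:1, 9:1, 10:2, 11:1, 17:2, 19:1
Max frequency = 2
Mode = 1, 10, 17

Mode = 1, 10, 17


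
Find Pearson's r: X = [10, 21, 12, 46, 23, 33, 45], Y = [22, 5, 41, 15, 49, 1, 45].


Mean X = 27.1429, Mean Y = 25.4286
SD X = 13.558641, SD Y = 18.188357
Cov = -19.918367
r = -19.918367/(13.558641*18.188357) = -0.0808

r = -0.0808


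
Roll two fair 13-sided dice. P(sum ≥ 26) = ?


Total outcomes = 13×13 = 169
Favorable (sum ≥ 26): 1
P = 1/169 = 0.0059

P = 0.0059


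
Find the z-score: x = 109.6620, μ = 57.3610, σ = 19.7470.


z = (109.6620 - 57.3610)/19.7470
= 52.3010/19.7470
= 2.6486

z = 2.6486


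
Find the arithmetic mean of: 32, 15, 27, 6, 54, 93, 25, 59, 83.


Sum = 32 + 15 + 27 + 6 + 54 + 93 + 25 + 59 + 83 = 394
n = 9
Mean = 394/9 = 43.7778

Mean = 43.7778


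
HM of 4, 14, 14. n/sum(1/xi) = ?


Sum of reciprocals = 1/4 + 1/14 + 1/14 = 0.392857
HM = 3/0.392857 = 7.6364

HM = 7.6364


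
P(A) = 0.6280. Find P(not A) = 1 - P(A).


P(not A) = 1 - 0.6280 = 0.3720

P(not A) = 0.3720


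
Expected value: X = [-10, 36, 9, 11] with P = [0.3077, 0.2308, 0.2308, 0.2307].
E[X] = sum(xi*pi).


E[X] = -10*0.3077 + 36*0.2308 + 9*0.2308 + 11*0.2307
= -3.0770 + 8.3088 + 2.0772 + 2.5377
= 9.8467

E[X] = 9.8467


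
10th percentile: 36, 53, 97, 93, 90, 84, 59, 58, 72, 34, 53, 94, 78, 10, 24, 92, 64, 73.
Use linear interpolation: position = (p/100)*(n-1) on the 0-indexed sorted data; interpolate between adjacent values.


Sorted: 10, 24, 34, 36, 53, 53, 58, 59, 64, 72, 73, 78, 84, 90, 92, 93, 94, 97
n = 18
Index = 10/100 * 17 = 1.7000
Lower = data[1] = 24, Upper = data[2] = 34
P10 = 24 + 0.7000*(10) = 31.0000

P10 = 31.0000


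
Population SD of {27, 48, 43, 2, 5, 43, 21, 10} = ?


Mean = 24.8750
Variance = 293.8594
SD = sqrt(293.8594) = 17.1423

SD = 17.1423


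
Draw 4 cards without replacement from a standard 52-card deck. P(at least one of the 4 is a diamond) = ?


P(at least one) = 1 - P(none)
P(none) = (39/52) × (38/51) × (37/50) × (36/49) = 0.303818
P(at least one) = 1 - 0.303818 = 0.6962

P = 0.6962


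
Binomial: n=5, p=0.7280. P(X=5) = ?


C(5,5) = 1
p^5 = 0.204483
(1-p)^0 = 1.000000
P = 1 * 0.204483 * 1.000000 = 0.2045

P(X=5) = 0.2045


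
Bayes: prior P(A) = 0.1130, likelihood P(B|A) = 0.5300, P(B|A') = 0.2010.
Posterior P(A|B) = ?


P(B) = P(B|A)*P(A) + P(B|A')*P(A')
= 0.5300*0.1130 + 0.2010*0.8870
= 0.059890 + 0.178287 = 0.238177
P(A|B) = 0.059890/0.238177 = 0.2515

P(A|B) = 0.2515


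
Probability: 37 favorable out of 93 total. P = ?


P = 37/93 = 0.3978

P = 0.3978


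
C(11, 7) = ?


C(11,7) = 11!/(7! × 4!)
= 39916800/(5040 × 24)
= 330

C(11,7) = 330


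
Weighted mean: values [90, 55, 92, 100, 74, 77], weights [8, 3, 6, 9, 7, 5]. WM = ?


Numerator = 90*8 + 55*3 + 92*6 + 100*9 + 74*7 + 77*5 = 3240
Denominator = 8 + 3 + 6 + 9 + 7 + 5 = 38
WM = 3240/38 = 85.2632

WM = 85.2632


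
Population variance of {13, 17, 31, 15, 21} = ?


Mean = 19.4000
Squared deviations: 40.9600, 5.7600, 134.5600, 19.3600, 2.5600
Sum = 203.2000
Variance = 203.2000/5 = 40.6400

Variance = 40.6400


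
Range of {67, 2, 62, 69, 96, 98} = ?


Max = 98, Min = 2
Range = 98 - 2 = 96

Range = 96


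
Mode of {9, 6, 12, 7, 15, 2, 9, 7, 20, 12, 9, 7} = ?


Frequencies: 2:1, 6:1, 7:3, 9:3, 12:2, 15:1, 20:1
Max frequency = 3
Mode = 7, 9

Mode = 7, 9


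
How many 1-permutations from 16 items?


P(16,1) = 16!/15!
= 20922789888000/1307674368000
= 16

P(16,1) = 16


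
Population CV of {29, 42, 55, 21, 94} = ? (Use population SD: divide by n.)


Mean = 48.2000
SD = 25.6546
CV = (25.6546/48.2000)*100 = 53.2254%

CV = 53.2254%


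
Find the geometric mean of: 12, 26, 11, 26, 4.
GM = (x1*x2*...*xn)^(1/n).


Product = 12 × 26 × 11 × 26 × 4 = 356928
GM = 356928^(1/5) = 12.8978

GM = 12.8978


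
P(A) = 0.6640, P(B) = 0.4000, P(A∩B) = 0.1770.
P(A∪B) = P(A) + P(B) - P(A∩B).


P(A∪B) = 0.6640 + 0.4000 - 0.1770
= 1.0640 - 0.1770
= 0.8870

P(A∪B) = 0.8870


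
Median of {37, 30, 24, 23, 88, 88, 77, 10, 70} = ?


Sorted: 10, 23, 24, 30, 37, 70, 77, 88, 88
n = 9 (odd)
Middle value = 37

Median = 37


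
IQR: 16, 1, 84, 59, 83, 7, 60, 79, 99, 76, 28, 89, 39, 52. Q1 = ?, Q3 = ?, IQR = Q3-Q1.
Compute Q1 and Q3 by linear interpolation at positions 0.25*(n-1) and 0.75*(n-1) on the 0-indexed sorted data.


Sorted: 1, 7, 16, 28, 39, 52, 59, 60, 76, 79, 83, 84, 89, 99
Q1 (25th %ile) = 30.7500
Q3 (75th %ile) = 82.0000
IQR = 82.0000 - 30.7500 = 51.2500

IQR = 51.2500


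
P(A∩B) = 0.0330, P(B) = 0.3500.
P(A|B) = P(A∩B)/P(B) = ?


P(A|B) = 0.0330/0.3500 = 0.0943

P(A|B) = 0.0943


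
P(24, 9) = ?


P(24,9) = 24!/15!
= 620448401733239439360000/1307674368000
= 474467051520

P(24,9) = 474467051520


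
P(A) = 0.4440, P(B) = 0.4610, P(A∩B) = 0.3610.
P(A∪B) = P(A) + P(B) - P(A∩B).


P(A∪B) = 0.4440 + 0.4610 - 0.3610
= 0.9050 - 0.3610
= 0.5440

P(A∪B) = 0.5440


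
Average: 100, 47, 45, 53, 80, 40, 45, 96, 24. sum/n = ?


Sum = 100 + 47 + 45 + 53 + 80 + 40 + 45 + 96 + 24 = 530
n = 9
Mean = 530/9 = 58.8889

Mean = 58.8889


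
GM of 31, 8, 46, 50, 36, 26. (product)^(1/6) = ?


Product = 31 × 8 × 46 × 50 × 36 × 26 = 533894400
GM = 533894400^(1/6) = 28.4824

GM = 28.4824


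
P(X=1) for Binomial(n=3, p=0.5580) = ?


C(3,1) = 3
p^1 = 0.558000
(1-p)^2 = 0.195364
P = 3 * 0.558000 * 0.195364 = 0.3270

P(X=1) = 0.3270


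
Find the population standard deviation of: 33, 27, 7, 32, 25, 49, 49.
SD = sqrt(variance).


Mean = 31.7143
Variance = 182.4898
SD = sqrt(182.4898) = 13.5089

SD = 13.5089


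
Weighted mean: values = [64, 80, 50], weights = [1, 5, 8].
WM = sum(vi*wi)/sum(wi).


Numerator = 64*1 + 80*5 + 50*8 = 864
Denominator = 1 + 5 + 8 = 14
WM = 864/14 = 61.7143

WM = 61.7143


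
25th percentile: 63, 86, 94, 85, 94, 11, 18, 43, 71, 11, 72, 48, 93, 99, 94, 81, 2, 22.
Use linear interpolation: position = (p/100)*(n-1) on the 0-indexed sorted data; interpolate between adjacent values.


Sorted: 2, 11, 11, 18, 22, 43, 48, 63, 71, 72, 81, 85, 86, 93, 94, 94, 94, 99
n = 18
Index = 25/100 * 17 = 4.2500
Lower = data[4] = 22, Upper = data[5] = 43
P25 = 22 + 0.2500*(21) = 27.2500

P25 = 27.2500


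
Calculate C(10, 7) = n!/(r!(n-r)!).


C(10,7) = 10!/(7! × 3!)
= 3628800/(5040 × 6)
= 120

C(10,7) = 120


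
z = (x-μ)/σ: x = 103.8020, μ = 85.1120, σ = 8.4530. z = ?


z = (103.8020 - 85.1120)/8.4530
= 18.6900/8.4530
= 2.2110

z = 2.2110


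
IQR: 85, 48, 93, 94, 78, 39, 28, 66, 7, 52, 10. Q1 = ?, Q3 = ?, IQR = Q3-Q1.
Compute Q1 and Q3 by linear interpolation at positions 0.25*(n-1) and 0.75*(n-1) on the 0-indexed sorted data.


Sorted: 7, 10, 28, 39, 48, 52, 66, 78, 85, 93, 94
Q1 (25th %ile) = 33.5000
Q3 (75th %ile) = 81.5000
IQR = 81.5000 - 33.5000 = 48.0000

IQR = 48.0000


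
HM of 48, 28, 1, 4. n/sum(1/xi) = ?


Sum of reciprocals = 1/48 + 1/28 + 1/1 + 1/4 = 1.306548
HM = 4/1.306548 = 3.0615

HM = 3.0615


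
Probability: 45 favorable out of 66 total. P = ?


P = 45/66 = 0.6818

P = 0.6818


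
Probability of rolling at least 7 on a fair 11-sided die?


Favorable outcomes (roll ≥ 7): 5
Total outcomes = 11
P = 5/11 = 0.4545

P = 0.4545


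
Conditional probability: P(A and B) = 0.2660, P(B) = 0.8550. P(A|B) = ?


P(A|B) = 0.2660/0.8550 = 0.3111

P(A|B) = 0.3111


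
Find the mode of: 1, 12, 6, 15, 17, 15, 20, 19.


Frequencies: 1:1, 6:1, 12:1, 15:2, 17:1, 19:1, 20:1
Max frequency = 2
Mode = 15

Mode = 15


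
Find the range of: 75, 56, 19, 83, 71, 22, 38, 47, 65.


Max = 83, Min = 19
Range = 83 - 19 = 64

Range = 64


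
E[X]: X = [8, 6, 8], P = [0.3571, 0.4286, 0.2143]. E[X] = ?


E[X] = 8*0.3571 + 6*0.4286 + 8*0.2143
= 2.8568 + 2.5716 + 1.7144
= 7.1428

E[X] = 7.1428


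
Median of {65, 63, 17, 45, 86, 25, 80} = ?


Sorted: 17, 25, 45, 63, 65, 80, 86
n = 7 (odd)
Middle value = 63

Median = 63


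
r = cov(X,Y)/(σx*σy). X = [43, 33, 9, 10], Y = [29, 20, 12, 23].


Mean X = 23.7500, Mean Y = 21.0000
SD X = 14.686303, SD Y = 6.123724
Cov = 62.500000
r = 62.500000/(14.686303*6.123724) = 0.6949

r = 0.6949


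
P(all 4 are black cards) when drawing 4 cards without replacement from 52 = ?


P(all black cards) = (26/52) × (25/51) × (24/50) × (23/49)
= 0.0552

P = 0.0552


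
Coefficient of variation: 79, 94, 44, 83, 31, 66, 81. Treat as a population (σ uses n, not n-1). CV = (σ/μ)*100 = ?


Mean = 68.2857
SD = 21.1776
CV = (21.1776/68.2857)*100 = 31.0132%

CV = 31.0132%


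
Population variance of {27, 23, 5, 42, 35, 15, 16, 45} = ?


Mean = 26.0000
Squared deviations: 1.0000, 9.0000, 441.0000, 256.0000, 81.0000, 121.0000, 100.0000, 361.0000
Sum = 1370.0000
Variance = 1370.0000/8 = 171.2500

Variance = 171.2500


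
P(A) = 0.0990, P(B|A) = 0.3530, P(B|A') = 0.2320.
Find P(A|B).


P(B) = P(B|A)*P(A) + P(B|A')*P(A')
= 0.3530*0.0990 + 0.2320*0.9010
= 0.034947 + 0.209032 = 0.243979
P(A|B) = 0.034947/0.243979 = 0.1432

P(A|B) = 0.1432


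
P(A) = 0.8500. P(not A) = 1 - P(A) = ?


P(not A) = 1 - 0.8500 = 0.1500

P(not A) = 0.1500


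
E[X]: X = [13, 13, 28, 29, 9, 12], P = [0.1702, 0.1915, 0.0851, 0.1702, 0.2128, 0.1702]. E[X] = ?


E[X] = 13*0.1702 + 13*0.1915 + 28*0.0851 + 29*0.1702 + 9*0.2128 + 12*0.1702
= 2.2126 + 2.4895 + 2.3828 + 4.9358 + 1.9152 + 2.0424
= 15.9783

E[X] = 15.9783


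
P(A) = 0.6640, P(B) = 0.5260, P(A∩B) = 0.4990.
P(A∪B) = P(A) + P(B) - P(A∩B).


P(A∪B) = 0.6640 + 0.5260 - 0.4990
= 1.1900 - 0.4990
= 0.6910

P(A∪B) = 0.6910


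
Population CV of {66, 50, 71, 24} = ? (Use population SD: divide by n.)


Mean = 52.7500
SD = 18.3218
CV = (18.3218/52.7500)*100 = 34.7332%

CV = 34.7332%


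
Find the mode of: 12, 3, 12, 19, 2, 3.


Frequencies: 2:1, 3:2, 12:2, 19:1
Max frequency = 2
Mode = 3, 12

Mode = 3, 12


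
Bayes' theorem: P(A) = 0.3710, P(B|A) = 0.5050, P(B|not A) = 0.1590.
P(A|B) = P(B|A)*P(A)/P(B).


P(B) = P(B|A)*P(A) + P(B|A')*P(A')
= 0.5050*0.3710 + 0.1590*0.6290
= 0.187355 + 0.100011 = 0.287366
P(A|B) = 0.187355/0.287366 = 0.6520

P(A|B) = 0.6520


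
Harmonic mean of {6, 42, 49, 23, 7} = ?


Sum of reciprocals = 1/6 + 1/42 + 1/49 + 1/23 + 1/7 = 0.397220
HM = 5/0.397220 = 12.5875

HM = 12.5875


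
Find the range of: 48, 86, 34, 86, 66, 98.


Max = 98, Min = 34
Range = 98 - 34 = 64

Range = 64


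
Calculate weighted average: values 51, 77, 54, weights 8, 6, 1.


Numerator = 51*8 + 77*6 + 54*1 = 924
Denominator = 8 + 6 + 1 = 15
WM = 924/15 = 61.6000

WM = 61.6000


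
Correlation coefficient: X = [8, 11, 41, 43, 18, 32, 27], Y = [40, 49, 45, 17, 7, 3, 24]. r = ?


Mean X = 25.7143, Mean Y = 26.4286
SD X = 12.892016, SD Y = 17.153568
Cov = -64.591837
r = -64.591837/(12.892016*17.153568) = -0.2921

r = -0.2921


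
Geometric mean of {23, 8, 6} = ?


Product = 23 × 8 × 6 = 1104
GM = 1104^(1/3) = 10.3353

GM = 10.3353


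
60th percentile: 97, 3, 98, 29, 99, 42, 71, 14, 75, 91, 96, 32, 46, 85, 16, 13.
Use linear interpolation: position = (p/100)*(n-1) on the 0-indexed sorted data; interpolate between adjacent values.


Sorted: 3, 13, 14, 16, 29, 32, 42, 46, 71, 75, 85, 91, 96, 97, 98, 99
n = 16
Index = 60/100 * 15 = 9.0000
Lower = data[9] = 75, Upper = data[10] = 85
P60 = 75 + 0*(10) = 75.0000

P60 = 75.0000


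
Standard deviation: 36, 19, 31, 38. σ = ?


Mean = 31.0000
Variance = 54.5000
SD = sqrt(54.5000) = 7.3824

SD = 7.3824


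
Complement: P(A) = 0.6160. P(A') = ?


P(not A) = 1 - 0.6160 = 0.3840

P(not A) = 0.3840


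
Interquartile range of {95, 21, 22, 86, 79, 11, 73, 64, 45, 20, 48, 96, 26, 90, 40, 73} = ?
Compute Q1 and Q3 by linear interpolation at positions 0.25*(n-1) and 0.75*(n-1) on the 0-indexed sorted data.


Sorted: 11, 20, 21, 22, 26, 40, 45, 48, 64, 73, 73, 79, 86, 90, 95, 96
Q1 (25th %ile) = 25.0000
Q3 (75th %ile) = 80.7500
IQR = 80.7500 - 25.0000 = 55.7500

IQR = 55.7500


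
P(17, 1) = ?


P(17,1) = 17!/16!
= 355687428096000/20922789888000
= 17

P(17,1) = 17


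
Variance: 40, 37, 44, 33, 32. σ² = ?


Mean = 37.2000
Squared deviations: 7.8400, 0.0400, 46.2400, 17.6400, 27.0400
Sum = 98.8000
Variance = 98.8000/5 = 19.7600

Variance = 19.7600


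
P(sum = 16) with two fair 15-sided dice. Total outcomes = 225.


Total outcomes = 15×15 = 225
Favorable (sum = 16): 15
P = 15/225 = 0.0667

P = 0.0667


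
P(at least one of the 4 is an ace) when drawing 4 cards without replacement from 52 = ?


P(at least one) = 1 - P(none)
P(none) = (48/52) × (47/51) × (46/50) × (45/49) = 0.718737
P(at least one) = 1 - 0.718737 = 0.2813

P = 0.2813


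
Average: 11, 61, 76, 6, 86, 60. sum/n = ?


Sum = 11 + 61 + 76 + 6 + 86 + 60 = 300
n = 6
Mean = 300/6 = 50.0000

Mean = 50.0000


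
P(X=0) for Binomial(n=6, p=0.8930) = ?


C(6,0) = 1
p^0 = 1.000000
(1-p)^6 = 1.500730e-06
P = 1 * 1.000000 * 1.500730e-06 = 1.5007e-06

P(X=0) = 1.5007e-06


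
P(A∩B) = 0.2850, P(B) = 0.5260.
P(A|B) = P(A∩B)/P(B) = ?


P(A|B) = 0.2850/0.5260 = 0.5418

P(A|B) = 0.5418


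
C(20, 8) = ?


C(20,8) = 20!/(8! × 12!)
= 2432902008176640000/(40320 × 479001600)
= 125970

C(20,8) = 125970


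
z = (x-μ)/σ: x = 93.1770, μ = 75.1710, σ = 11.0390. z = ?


z = (93.1770 - 75.1710)/11.0390
= 18.0060/11.0390
= 1.6311

z = 1.6311


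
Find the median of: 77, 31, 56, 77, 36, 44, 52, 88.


Sorted: 31, 36, 44, 52, 56, 77, 77, 88
n = 8 (even)
Middle values: 52 and 56
Median = (52+56)/2 = 54.0000

Median = 54.0000


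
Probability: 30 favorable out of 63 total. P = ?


P = 30/63 = 0.4762

P = 0.4762


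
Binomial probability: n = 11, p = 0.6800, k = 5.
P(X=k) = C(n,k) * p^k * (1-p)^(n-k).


C(11,5) = 462
p^5 = 0.145393
(1-p)^6 = 0.001074
P = 462 * 0.145393 * 0.001074 = 0.0721

P(X=5) = 0.0721


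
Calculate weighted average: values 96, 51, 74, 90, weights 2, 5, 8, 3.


Numerator = 96*2 + 51*5 + 74*8 + 90*3 = 1309
Denominator = 2 + 5 + 8 + 3 = 18
WM = 1309/18 = 72.7222

WM = 72.7222


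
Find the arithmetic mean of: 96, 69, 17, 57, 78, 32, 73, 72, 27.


Sum = 96 + 69 + 17 + 57 + 78 + 32 + 73 + 72 + 27 = 521
n = 9
Mean = 521/9 = 57.8889

Mean = 57.8889


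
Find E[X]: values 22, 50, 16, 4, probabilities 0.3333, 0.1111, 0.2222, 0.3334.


E[X] = 22*0.3333 + 50*0.1111 + 16*0.2222 + 4*0.3334
= 7.3326 + 5.5550 + 3.5552 + 1.3336
= 17.7764

E[X] = 17.7764


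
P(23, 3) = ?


P(23,3) = 23!/20!
= 25852016738884976640000/2432902008176640000
= 10626

P(23,3) = 10626


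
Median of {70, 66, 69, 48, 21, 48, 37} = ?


Sorted: 21, 37, 48, 48, 66, 69, 70
n = 7 (odd)
Middle value = 48

Median = 48


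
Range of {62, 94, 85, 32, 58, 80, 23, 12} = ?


Max = 94, Min = 12
Range = 94 - 12 = 82

Range = 82


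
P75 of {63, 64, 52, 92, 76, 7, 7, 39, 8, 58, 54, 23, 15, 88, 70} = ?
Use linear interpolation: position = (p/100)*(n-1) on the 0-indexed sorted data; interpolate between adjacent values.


Sorted: 7, 7, 8, 15, 23, 39, 52, 54, 58, 63, 64, 70, 76, 88, 92
n = 15
Index = 75/100 * 14 = 10.5000
Lower = data[10] = 64, Upper = data[11] = 70
P75 = 64 + 0.5000*(6) = 67.0000

P75 = 67.0000


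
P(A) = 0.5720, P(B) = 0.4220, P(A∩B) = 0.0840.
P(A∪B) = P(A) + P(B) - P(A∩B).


P(A∪B) = 0.5720 + 0.4220 - 0.0840
= 0.9940 - 0.0840
= 0.9100

P(A∪B) = 0.9100


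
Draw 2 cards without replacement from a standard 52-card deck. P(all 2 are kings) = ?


P(all kings) = (4/52) × (3/51)
= 0.0045

P = 0.0045


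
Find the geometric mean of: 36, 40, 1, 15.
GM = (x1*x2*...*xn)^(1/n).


Product = 36 × 40 × 1 × 15 = 21600
GM = 21600^(1/4) = 12.1231

GM = 12.1231


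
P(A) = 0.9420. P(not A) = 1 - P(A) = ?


P(not A) = 1 - 0.9420 = 0.0580

P(not A) = 0.0580


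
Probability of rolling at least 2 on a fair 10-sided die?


Favorable outcomes (roll ≥ 2): 9
Total outcomes = 10
P = 9/10 = 0.9000

P = 0.9000


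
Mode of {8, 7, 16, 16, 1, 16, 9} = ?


Frequencies: 1:1, 7:1, 8:1, 9:1, 16:3
Max frequency = 3
Mode = 16

Mode = 16


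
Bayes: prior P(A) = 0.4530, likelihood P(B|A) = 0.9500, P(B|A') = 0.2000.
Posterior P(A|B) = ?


P(B) = P(B|A)*P(A) + P(B|A')*P(A')
= 0.9500*0.4530 + 0.2000*0.5470
= 0.430350 + 0.109400 = 0.539750
P(A|B) = 0.430350/0.539750 = 0.7973

P(A|B) = 0.7973


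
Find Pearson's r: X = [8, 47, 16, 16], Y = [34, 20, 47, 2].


Mean X = 21.7500, Mean Y = 25.7500
SD X = 14.939461, SD Y = 16.708905
Cov = -61.062500
r = -61.062500/(14.939461*16.708905) = -0.2446

r = -0.2446


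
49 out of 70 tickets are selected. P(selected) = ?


P = 49/70 = 0.7000

P = 0.7000


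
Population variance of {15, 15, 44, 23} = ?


Mean = 24.2500
Squared deviations: 85.5625, 85.5625, 390.0625, 1.5625
Sum = 562.7500
Variance = 562.7500/4 = 140.6875

Variance = 140.6875


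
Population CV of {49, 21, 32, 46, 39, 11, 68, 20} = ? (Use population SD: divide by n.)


Mean = 35.7500
SD = 17.4051
CV = (17.4051/35.7500)*100 = 48.6856%

CV = 48.6856%


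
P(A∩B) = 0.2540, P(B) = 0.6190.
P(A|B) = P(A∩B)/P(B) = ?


P(A|B) = 0.2540/0.6190 = 0.4103

P(A|B) = 0.4103


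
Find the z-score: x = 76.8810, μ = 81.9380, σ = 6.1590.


z = (76.8810 - 81.9380)/6.1590
= -5.0570/6.1590
= -0.8211

z = -0.8211


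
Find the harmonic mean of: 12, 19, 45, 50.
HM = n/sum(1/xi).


Sum of reciprocals = 1/12 + 1/19 + 1/45 + 1/50 = 0.178187
HM = 4/0.178187 = 22.4483

HM = 22.4483


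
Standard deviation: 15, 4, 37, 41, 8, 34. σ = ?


Mean = 23.1667
Variance = 215.1389
SD = sqrt(215.1389) = 14.6676

SD = 14.6676


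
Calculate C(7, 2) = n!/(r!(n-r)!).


C(7,2) = 7!/(2! × 5!)
= 5040/(2 × 120)
= 21

C(7,2) = 21


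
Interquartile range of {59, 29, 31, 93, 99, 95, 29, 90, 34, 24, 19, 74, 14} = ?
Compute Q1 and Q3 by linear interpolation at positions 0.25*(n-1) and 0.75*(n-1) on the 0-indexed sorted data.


Sorted: 14, 19, 24, 29, 29, 31, 34, 59, 74, 90, 93, 95, 99
Q1 (25th %ile) = 29.0000
Q3 (75th %ile) = 90.0000
IQR = 90.0000 - 29.0000 = 61.0000

IQR = 61.0000


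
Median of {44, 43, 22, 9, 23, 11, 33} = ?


Sorted: 9, 11, 22, 23, 33, 43, 44
n = 7 (odd)
Middle value = 23

Median = 23


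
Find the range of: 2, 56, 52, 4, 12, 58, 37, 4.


Max = 58, Min = 2
Range = 58 - 2 = 56

Range = 56


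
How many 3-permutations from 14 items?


P(14,3) = 14!/11!
= 87178291200/39916800
= 2184

P(14,3) = 2184


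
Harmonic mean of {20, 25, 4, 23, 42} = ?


Sum of reciprocals = 1/20 + 1/25 + 1/4 + 1/23 + 1/42 = 0.407288
HM = 5/0.407288 = 12.2763

HM = 12.2763


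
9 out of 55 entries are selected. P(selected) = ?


P = 9/55 = 0.1636

P = 0.1636


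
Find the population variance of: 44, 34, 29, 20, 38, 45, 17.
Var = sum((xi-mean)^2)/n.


Mean = 32.4286
Squared deviations: 133.8980, 2.4694, 11.7551, 154.4694, 31.0408, 158.0408, 238.0408
Sum = 729.7143
Variance = 729.7143/7 = 104.2449

Variance = 104.2449


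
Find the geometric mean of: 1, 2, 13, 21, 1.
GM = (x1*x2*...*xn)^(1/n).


Product = 1 × 2 × 13 × 21 × 1 = 546
GM = 546^(1/5) = 3.5273

GM = 3.5273


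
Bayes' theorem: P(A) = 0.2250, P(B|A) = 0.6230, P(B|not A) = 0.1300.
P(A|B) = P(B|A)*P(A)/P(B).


P(B) = P(B|A)*P(A) + P(B|A')*P(A')
= 0.6230*0.2250 + 0.1300*0.7750
= 0.140175 + 0.100750 = 0.240925
P(A|B) = 0.140175/0.240925 = 0.5818

P(A|B) = 0.5818


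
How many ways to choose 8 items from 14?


C(14,8) = 14!/(8! × 6!)
= 87178291200/(40320 × 720)
= 3003

C(14,8) = 3003


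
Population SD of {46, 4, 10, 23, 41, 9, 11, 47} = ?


Mean = 23.8750
Variance = 286.6094
SD = sqrt(286.6094) = 16.9295

SD = 16.9295


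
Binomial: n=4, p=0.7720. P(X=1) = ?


C(4,1) = 4
p^1 = 0.772000
(1-p)^3 = 0.011852
P = 4 * 0.772000 * 0.011852 = 0.0366

P(X=1) = 0.0366


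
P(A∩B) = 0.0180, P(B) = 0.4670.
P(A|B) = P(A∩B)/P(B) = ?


P(A|B) = 0.0180/0.4670 = 0.0385

P(A|B) = 0.0385


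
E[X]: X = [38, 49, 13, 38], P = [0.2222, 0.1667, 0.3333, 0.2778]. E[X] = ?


E[X] = 38*0.2222 + 49*0.1667 + 13*0.3333 + 38*0.2778
= 8.4436 + 8.1683 + 4.3329 + 10.5564
= 31.5012

E[X] = 31.5012


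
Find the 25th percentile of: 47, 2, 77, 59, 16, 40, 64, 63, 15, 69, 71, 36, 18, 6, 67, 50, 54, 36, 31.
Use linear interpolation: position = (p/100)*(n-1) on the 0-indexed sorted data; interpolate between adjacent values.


Sorted: 2, 6, 15, 16, 18, 31, 36, 36, 40, 47, 50, 54, 59, 63, 64, 67, 69, 71, 77
n = 19
Index = 25/100 * 18 = 4.5000
Lower = data[4] = 18, Upper = data[5] = 31
P25 = 18 + 0.5000*(13) = 24.5000

P25 = 24.5000


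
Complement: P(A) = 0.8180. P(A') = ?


P(not A) = 1 - 0.8180 = 0.1820

P(not A) = 0.1820


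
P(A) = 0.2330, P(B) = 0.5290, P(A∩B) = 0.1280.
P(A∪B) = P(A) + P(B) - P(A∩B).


P(A∪B) = 0.2330 + 0.5290 - 0.1280
= 0.7620 - 0.1280
= 0.6340

P(A∪B) = 0.6340


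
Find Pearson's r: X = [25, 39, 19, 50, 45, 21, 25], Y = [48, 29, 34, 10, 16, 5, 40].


Mean X = 32.0000, Mean Y = 26.0000
SD X = 11.526367, SD Y = 14.880476
Cov = -74.571429
r = -74.571429/(11.526367*14.880476) = -0.4348

r = -0.4348


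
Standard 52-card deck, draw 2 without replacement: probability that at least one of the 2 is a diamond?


P(at least one) = 1 - P(none)
P(none) = (39/52) × (38/51) = 0.558824
P(at least one) = 1 - 0.558824 = 0.4412

P = 0.4412


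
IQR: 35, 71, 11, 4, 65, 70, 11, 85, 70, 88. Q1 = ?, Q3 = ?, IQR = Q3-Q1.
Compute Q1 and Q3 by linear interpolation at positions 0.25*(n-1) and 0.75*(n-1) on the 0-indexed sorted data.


Sorted: 4, 11, 11, 35, 65, 70, 70, 71, 85, 88
Q1 (25th %ile) = 17.0000
Q3 (75th %ile) = 70.7500
IQR = 70.7500 - 17.0000 = 53.7500

IQR = 53.7500


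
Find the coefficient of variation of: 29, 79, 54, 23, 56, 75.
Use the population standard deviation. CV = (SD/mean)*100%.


Mean = 52.6667
SD = 20.9974
CV = (20.9974/52.6667)*100 = 39.8684%

CV = 39.8684%


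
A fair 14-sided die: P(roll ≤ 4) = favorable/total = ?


Favorable outcomes (roll ≤ 4): 4
Total outcomes = 14
P = 4/14 = 0.2857

P = 0.2857


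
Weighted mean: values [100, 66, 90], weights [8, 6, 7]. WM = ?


Numerator = 100*8 + 66*6 + 90*7 = 1826
Denominator = 8 + 6 + 7 = 21
WM = 1826/21 = 86.9524

WM = 86.9524


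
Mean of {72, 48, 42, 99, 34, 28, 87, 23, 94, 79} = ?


Sum = 72 + 48 + 42 + 99 + 34 + 28 + 87 + 23 + 94 + 79 = 606
n = 10
Mean = 606/10 = 60.6000

Mean = 60.6000


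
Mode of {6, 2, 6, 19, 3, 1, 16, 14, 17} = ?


Frequencies: 1:1, 2:1, 3:1, 6:2, 14:1, 16:1, 17:1, 19:1
Max frequency = 2
Mode = 6

Mode = 6


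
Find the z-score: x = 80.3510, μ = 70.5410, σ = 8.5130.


z = (80.3510 - 70.5410)/8.5130
= 9.8100/8.5130
= 1.1524

z = 1.1524


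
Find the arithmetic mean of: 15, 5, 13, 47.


Sum = 15 + 5 + 13 + 47 = 80
n = 4
Mean = 80/4 = 20.0000

Mean = 20.0000


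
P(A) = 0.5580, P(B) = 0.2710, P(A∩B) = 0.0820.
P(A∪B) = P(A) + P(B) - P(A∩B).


P(A∪B) = 0.5580 + 0.2710 - 0.0820
= 0.8290 - 0.0820
= 0.7470

P(A∪B) = 0.7470


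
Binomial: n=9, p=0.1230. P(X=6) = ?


C(9,6) = 84
p^6 = 3.462826e-06
(1-p)^3 = 0.674526
P = 84 * 3.462826e-06 * 0.674526 = 0.0002

P(X=6) = 0.0002


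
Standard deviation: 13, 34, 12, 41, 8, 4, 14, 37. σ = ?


Mean = 20.3750
Variance = 184.2344
SD = sqrt(184.2344) = 13.5733

SD = 13.5733


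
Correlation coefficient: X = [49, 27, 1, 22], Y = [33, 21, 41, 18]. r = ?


Mean X = 24.7500, Mean Y = 28.2500
SD X = 17.064217, SD Y = 9.256754
Cov = -43.937500
r = -43.937500/(17.064217*9.256754) = -0.2782

r = -0.2782


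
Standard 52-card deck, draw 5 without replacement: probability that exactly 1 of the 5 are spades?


Hypergeometric: P(X=1) = C(13,1)·C(39,4) / C(52,5)
= 13 × 82251 / 2598960
= 1069263/2598960 = 0.4114

P = 0.4114


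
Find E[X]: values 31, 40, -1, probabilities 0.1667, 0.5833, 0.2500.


E[X] = 31*0.1667 + 40*0.5833 - 1*0.2500
= 5.1677 + 23.3320 - 0.2500
= 28.2497

E[X] = 28.2497


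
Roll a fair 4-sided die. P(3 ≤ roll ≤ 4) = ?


Favorable outcomes (3 ≤ roll ≤ 4): 2
Total outcomes = 4
P = 2/4 = 0.5000

P = 0.5000


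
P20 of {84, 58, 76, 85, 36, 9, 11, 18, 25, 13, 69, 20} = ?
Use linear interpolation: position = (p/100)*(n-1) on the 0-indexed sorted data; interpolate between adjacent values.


Sorted: 9, 11, 13, 18, 20, 25, 36, 58, 69, 76, 84, 85
n = 12
Index = 20/100 * 11 = 2.2000
Lower = data[2] = 13, Upper = data[3] = 18
P20 = 13 + 0.2000*(5) = 14.0000

P20 = 14.0000


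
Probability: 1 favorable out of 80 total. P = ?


P = 1/80 = 0.0125

P = 0.0125


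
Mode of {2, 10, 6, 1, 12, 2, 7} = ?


Frequencies: 1:1, 2:2, 6:1, 7:1, 10:1, 12:1
Max frequency = 2
Mode = 2

Mode = 2


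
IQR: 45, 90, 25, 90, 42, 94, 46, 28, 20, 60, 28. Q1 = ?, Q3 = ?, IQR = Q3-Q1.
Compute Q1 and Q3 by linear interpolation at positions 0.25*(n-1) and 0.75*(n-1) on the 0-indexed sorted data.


Sorted: 20, 25, 28, 28, 42, 45, 46, 60, 90, 90, 94
Q1 (25th %ile) = 28.0000
Q3 (75th %ile) = 75.0000
IQR = 75.0000 - 28.0000 = 47.0000

IQR = 47.0000


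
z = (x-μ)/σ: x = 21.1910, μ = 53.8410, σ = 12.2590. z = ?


z = (21.1910 - 53.8410)/12.2590
= -32.6500/12.2590
= -2.6633

z = -2.6633


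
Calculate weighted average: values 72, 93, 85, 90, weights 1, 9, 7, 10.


Numerator = 72*1 + 93*9 + 85*7 + 90*10 = 2404
Denominator = 1 + 9 + 7 + 10 = 27
WM = 2404/27 = 89.0370

WM = 89.0370


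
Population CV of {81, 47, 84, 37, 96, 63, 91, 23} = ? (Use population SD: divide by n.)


Mean = 65.2500
SD = 25.3217
CV = (25.3217/65.2500)*100 = 38.8072%

CV = 38.8072%


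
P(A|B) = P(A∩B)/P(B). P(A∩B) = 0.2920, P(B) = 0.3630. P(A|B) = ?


P(A|B) = 0.2920/0.3630 = 0.8044

P(A|B) = 0.8044


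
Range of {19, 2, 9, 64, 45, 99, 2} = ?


Max = 99, Min = 2
Range = 99 - 2 = 97

Range = 97


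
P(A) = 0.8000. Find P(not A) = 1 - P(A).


P(not A) = 1 - 0.8000 = 0.2000

P(not A) = 0.2000


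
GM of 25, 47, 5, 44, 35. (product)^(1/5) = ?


Product = 25 × 47 × 5 × 44 × 35 = 9047500
GM = 9047500^(1/5) = 24.6210

GM = 24.6210


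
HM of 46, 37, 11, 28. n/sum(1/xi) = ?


Sum of reciprocals = 1/46 + 1/37 + 1/11 + 1/28 = 0.175390
HM = 4/0.175390 = 22.8064

HM = 22.8064


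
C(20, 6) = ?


C(20,6) = 20!/(6! × 14!)
= 2432902008176640000/(720 × 87178291200)
= 38760

C(20,6) = 38760


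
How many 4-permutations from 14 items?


P(14,4) = 14!/10!
= 87178291200/3628800
= 24024

P(14,4) = 24024


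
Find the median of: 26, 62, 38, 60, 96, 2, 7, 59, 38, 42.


Sorted: 2, 7, 26, 38, 38, 42, 59, 60, 62, 96
n = 10 (even)
Middle values: 38 and 42
Median = (38+42)/2 = 40.0000

Median = 40.0000


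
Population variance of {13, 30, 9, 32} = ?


Mean = 21.0000
Squared deviations: 64.0000, 81.0000, 144.0000, 121.0000
Sum = 410.0000
Variance = 410.0000/4 = 102.5000

Variance = 102.5000


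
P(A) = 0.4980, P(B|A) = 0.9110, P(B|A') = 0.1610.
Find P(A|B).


P(B) = P(B|A)*P(A) + P(B|A')*P(A')
= 0.9110*0.4980 + 0.1610*0.5020
= 0.453678 + 0.080822 = 0.534500
P(A|B) = 0.453678/0.534500 = 0.8488

P(A|B) = 0.8488


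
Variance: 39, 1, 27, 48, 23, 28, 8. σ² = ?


Mean = 24.8571
Squared deviations: 200.0204, 569.1633, 4.5918, 535.5918, 3.4490, 9.8776, 284.1633
Sum = 1606.8571
Variance = 1606.8571/7 = 229.5510

Variance = 229.5510


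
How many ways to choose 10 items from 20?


C(20,10) = 20!/(10! × 10!)
= 2432902008176640000/(3628800 × 3628800)
= 184756

C(20,10) = 184756


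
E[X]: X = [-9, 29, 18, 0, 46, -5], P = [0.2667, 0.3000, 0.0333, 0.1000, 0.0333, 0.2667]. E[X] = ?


E[X] = -9*0.2667 + 29*0.3000 + 18*0.0333 + 0*0.1000 + 46*0.0333 - 5*0.2667
= -2.4003 + 8.7000 + 0.5994 + 0 + 1.5318 - 1.3335
= 7.0974

E[X] = 7.0974


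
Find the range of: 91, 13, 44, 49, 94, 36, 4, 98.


Max = 98, Min = 4
Range = 98 - 4 = 94

Range = 94


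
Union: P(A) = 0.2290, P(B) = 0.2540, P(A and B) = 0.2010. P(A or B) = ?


P(A∪B) = 0.2290 + 0.2540 - 0.2010
= 0.4830 - 0.2010
= 0.2820

P(A∪B) = 0.2820


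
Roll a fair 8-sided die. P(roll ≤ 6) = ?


Favorable outcomes (roll ≤ 6): 6
Total outcomes = 8
P = 6/8 = 0.7500

P = 0.7500


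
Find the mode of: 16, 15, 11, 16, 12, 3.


Frequencies: 3:1, 11:1, 12:1, 15:1, 16:2
Max frequency = 2
Mode = 16

Mode = 16


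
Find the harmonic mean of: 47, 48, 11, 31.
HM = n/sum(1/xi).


Sum of reciprocals = 1/47 + 1/48 + 1/11 + 1/31 = 0.165277
HM = 4/0.165277 = 24.2018

HM = 24.2018


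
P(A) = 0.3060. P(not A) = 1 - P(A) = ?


P(not A) = 1 - 0.3060 = 0.6940

P(not A) = 0.6940


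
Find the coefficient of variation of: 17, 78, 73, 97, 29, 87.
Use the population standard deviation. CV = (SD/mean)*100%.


Mean = 63.5000
SD = 29.7979
CV = (29.7979/63.5000)*100 = 46.9259%

CV = 46.9259%


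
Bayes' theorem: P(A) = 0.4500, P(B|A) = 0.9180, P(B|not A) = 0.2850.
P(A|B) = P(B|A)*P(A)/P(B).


P(B) = P(B|A)*P(A) + P(B|A')*P(A')
= 0.9180*0.4500 + 0.2850*0.5500
= 0.413100 + 0.156750 = 0.569850
P(A|B) = 0.413100/0.569850 = 0.7249

P(A|B) = 0.7249


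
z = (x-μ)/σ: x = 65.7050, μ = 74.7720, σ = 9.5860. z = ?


z = (65.7050 - 74.7720)/9.5860
= -9.0670/9.5860
= -0.9459

z = -0.9459


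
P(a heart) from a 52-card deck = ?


13 hearts in 52 cards
P = 13/52 = 0.2500

P = 0.2500


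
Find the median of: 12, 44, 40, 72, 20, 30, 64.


Sorted: 12, 20, 30, 40, 44, 64, 72
n = 7 (odd)
Middle value = 40

Median = 40


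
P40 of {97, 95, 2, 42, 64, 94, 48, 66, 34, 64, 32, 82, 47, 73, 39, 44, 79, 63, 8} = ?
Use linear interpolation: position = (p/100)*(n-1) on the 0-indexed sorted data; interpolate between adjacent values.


Sorted: 2, 8, 32, 34, 39, 42, 44, 47, 48, 63, 64, 64, 66, 73, 79, 82, 94, 95, 97
n = 19
Index = 40/100 * 18 = 7.2000
Lower = data[7] = 47, Upper = data[8] = 48
P40 = 47 + 0.2000*(1) = 47.2000

P40 = 47.2000


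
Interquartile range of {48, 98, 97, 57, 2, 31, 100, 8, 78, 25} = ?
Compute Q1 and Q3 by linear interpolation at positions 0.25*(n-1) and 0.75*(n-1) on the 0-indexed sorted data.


Sorted: 2, 8, 25, 31, 48, 57, 78, 97, 98, 100
Q1 (25th %ile) = 26.5000
Q3 (75th %ile) = 92.2500
IQR = 92.2500 - 26.5000 = 65.7500

IQR = 65.7500


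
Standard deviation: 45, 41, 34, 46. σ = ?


Mean = 41.5000
Variance = 22.2500
SD = sqrt(22.2500) = 4.7170

SD = 4.7170


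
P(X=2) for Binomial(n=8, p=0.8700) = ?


C(8,2) = 28
p^2 = 0.756900
(1-p)^6 = 4.826809e-06
P = 28 * 0.756900 * 4.826809e-06 = 0.0001

P(X=2) = 0.0001


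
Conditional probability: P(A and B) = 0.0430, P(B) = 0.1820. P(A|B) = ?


P(A|B) = 0.0430/0.1820 = 0.2363

P(A|B) = 0.2363


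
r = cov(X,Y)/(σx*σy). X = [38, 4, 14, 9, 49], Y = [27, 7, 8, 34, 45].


Mean X = 22.8000, Mean Y = 24.2000
SD X = 17.543090, SD Y = 14.797297
Cov = 183.640000
r = 183.640000/(17.543090*14.797297) = 0.7074

r = 0.7074


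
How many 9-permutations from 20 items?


P(20,9) = 20!/11!
= 2432902008176640000/39916800
= 60949324800

P(20,9) = 60949324800


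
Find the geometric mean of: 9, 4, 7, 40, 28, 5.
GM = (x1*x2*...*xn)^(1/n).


Product = 9 × 4 × 7 × 40 × 28 × 5 = 1411200
GM = 1411200^(1/6) = 10.5909

GM = 10.5909


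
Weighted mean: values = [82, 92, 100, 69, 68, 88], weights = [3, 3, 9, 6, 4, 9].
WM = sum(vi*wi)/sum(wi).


Numerator = 82*3 + 92*3 + 100*9 + 69*6 + 68*4 + 88*9 = 2900
Denominator = 3 + 3 + 9 + 6 + 4 + 9 = 34
WM = 2900/34 = 85.2941

WM = 85.2941


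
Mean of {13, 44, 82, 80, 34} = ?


Sum = 13 + 44 + 82 + 80 + 34 = 253
n = 5
Mean = 253/5 = 50.6000

Mean = 50.6000


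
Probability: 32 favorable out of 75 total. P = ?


P = 32/75 = 0.4267

P = 0.4267


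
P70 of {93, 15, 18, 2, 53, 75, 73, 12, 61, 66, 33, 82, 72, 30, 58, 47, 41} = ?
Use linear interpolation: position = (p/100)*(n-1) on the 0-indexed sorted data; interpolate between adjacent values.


Sorted: 2, 12, 15, 18, 30, 33, 41, 47, 53, 58, 61, 66, 72, 73, 75, 82, 93
n = 17
Index = 70/100 * 16 = 11.2000
Lower = data[11] = 66, Upper = data[12] = 72
P70 = 66 + 0.2000*(6) = 67.2000

P70 = 67.2000


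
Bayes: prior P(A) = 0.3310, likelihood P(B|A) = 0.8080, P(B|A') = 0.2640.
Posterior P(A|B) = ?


P(B) = P(B|A)*P(A) + P(B|A')*P(A')
= 0.8080*0.3310 + 0.2640*0.6690
= 0.267448 + 0.176616 = 0.444064
P(A|B) = 0.267448/0.444064 = 0.6023

P(A|B) = 0.6023


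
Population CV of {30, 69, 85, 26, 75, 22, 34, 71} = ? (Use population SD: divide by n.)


Mean = 51.5000
SD = 24.1091
CV = (24.1091/51.5000)*100 = 46.8138%

CV = 46.8138%


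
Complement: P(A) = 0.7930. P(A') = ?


P(not A) = 1 - 0.7930 = 0.2070

P(not A) = 0.2070


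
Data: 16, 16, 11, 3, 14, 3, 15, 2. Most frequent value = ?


Frequencies: 2:1, 3:2, 11:1, 14:1, 15:1, 16:2
Max frequency = 2
Mode = 3, 16

Mode = 3, 16


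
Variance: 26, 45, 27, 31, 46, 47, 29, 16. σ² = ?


Mean = 33.3750
Squared deviations: 54.3906, 135.1406, 40.6406, 5.6406, 159.3906, 185.6406, 19.1406, 301.8906
Sum = 901.8750
Variance = 901.8750/8 = 112.7344

Variance = 112.7344


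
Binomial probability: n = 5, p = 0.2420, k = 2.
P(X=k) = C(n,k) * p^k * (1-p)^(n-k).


C(5,2) = 10
p^2 = 0.058564
(1-p)^3 = 0.435520
P = 10 * 0.058564 * 0.435520 = 0.2551

P(X=2) = 0.2551


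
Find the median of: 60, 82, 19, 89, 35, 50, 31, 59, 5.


Sorted: 5, 19, 31, 35, 50, 59, 60, 82, 89
n = 9 (odd)
Middle value = 50

Median = 50


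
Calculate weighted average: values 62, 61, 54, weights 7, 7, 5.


Numerator = 62*7 + 61*7 + 54*5 = 1131
Denominator = 7 + 7 + 5 = 19
WM = 1131/19 = 59.5263

WM = 59.5263


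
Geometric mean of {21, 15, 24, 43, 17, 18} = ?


Product = 21 × 15 × 24 × 43 × 17 × 18 = 99474480
GM = 99474480^(1/6) = 21.5254

GM = 21.5254


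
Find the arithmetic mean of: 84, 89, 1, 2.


Sum = 84 + 89 + 1 + 2 = 176
n = 4
Mean = 176/4 = 44.0000

Mean = 44.0000


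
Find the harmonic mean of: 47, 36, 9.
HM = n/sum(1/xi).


Sum of reciprocals = 1/47 + 1/36 + 1/9 = 0.160165
HM = 3/0.160165 = 18.7306

HM = 18.7306


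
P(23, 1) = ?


P(23,1) = 23!/22!
= 25852016738884976640000/1124000727777607680000
= 23

P(23,1) = 23


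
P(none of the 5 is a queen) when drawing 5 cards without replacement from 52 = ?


P(no queens) = (48/52) × (47/51) × (46/50) × (45/49) × (44/48)
= 0.6588

P = 0.6588


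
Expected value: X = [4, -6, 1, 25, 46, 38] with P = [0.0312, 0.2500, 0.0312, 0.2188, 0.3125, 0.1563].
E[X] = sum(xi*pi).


E[X] = 4*0.0312 - 6*0.2500 + 1*0.0312 + 25*0.2188 + 46*0.3125 + 38*0.1563
= 0.1248 - 1.5000 + 0.0312 + 5.4700 + 14.3750 + 5.9394
= 24.4404

E[X] = 24.4404


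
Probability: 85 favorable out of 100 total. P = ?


P = 85/100 = 0.8500

P = 0.8500


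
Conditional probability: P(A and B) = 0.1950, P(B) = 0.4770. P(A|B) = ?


P(A|B) = 0.1950/0.4770 = 0.4088

P(A|B) = 0.4088


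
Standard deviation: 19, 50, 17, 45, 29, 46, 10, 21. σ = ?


Mean = 29.6250
Variance = 206.4844
SD = sqrt(206.4844) = 14.3696

SD = 14.3696


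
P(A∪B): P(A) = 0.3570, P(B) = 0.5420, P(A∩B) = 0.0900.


P(A∪B) = 0.3570 + 0.5420 - 0.0900
= 0.8990 - 0.0900
= 0.8090

P(A∪B) = 0.8090


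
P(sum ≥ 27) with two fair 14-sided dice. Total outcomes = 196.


Total outcomes = 14×14 = 196
Favorable (sum ≥ 27): 3
P = 3/196 = 0.0153

P = 0.0153


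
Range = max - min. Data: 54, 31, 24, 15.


Max = 54, Min = 15
Range = 54 - 15 = 39

Range = 39


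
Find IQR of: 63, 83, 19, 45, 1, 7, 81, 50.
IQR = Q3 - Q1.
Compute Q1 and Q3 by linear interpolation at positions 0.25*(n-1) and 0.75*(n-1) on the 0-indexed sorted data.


Sorted: 1, 7, 19, 45, 50, 63, 81, 83
Q1 (25th %ile) = 16.0000
Q3 (75th %ile) = 67.5000
IQR = 67.5000 - 16.0000 = 51.5000

IQR = 51.5000


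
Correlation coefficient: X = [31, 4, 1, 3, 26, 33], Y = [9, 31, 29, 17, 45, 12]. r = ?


Mean X = 16.3333, Mean Y = 23.8333
SD X = 13.852397, SD Y = 12.468850
Cov = -47.777778
r = -47.777778/(13.852397*12.468850) = -0.2766

r = -0.2766


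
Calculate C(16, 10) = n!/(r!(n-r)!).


C(16,10) = 16!/(10! × 6!)
= 20922789888000/(3628800 × 720)
= 8008

C(16,10) = 8008


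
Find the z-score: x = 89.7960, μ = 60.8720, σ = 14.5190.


z = (89.7960 - 60.8720)/14.5190
= 28.9240/14.5190
= 1.9921

z = 1.9921


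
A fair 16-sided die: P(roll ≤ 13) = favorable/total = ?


Favorable outcomes (roll ≤ 13): 13
Total outcomes = 16
P = 13/16 = 0.8125

P = 0.8125


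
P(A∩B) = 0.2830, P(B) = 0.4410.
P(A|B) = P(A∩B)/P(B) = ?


P(A|B) = 0.2830/0.4410 = 0.6417

P(A|B) = 0.6417


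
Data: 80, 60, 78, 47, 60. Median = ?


Sorted: 47, 60, 60, 78, 80
n = 5 (odd)
Middle value = 60

Median = 60


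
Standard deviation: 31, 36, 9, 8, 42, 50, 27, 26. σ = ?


Mean = 28.6250
Variance = 189.4844
SD = sqrt(189.4844) = 13.7653

SD = 13.7653


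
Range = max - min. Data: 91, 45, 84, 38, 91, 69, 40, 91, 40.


Max = 91, Min = 38
Range = 91 - 38 = 53

Range = 53


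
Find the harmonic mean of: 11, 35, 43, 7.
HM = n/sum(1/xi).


Sum of reciprocals = 1/11 + 1/35 + 1/43 + 1/7 = 0.285593
HM = 4/0.285593 = 14.0059

HM = 14.0059


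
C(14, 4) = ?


C(14,4) = 14!/(4! × 10!)
= 87178291200/(24 × 3628800)
= 1001

C(14,4) = 1001


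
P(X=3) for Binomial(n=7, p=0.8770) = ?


C(7,3) = 35
p^3 = 0.674526
(1-p)^4 = 0.000229
P = 35 * 0.674526 * 0.000229 = 0.0054

P(X=3) = 0.0054


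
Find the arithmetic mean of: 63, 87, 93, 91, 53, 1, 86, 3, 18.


Sum = 63 + 87 + 93 + 91 + 53 + 1 + 86 + 3 + 18 = 495
n = 9
Mean = 495/9 = 55.0000

Mean = 55.0000


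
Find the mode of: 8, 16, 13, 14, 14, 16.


Frequencies: 8:1, 13:1, 14:2, 16:2
Max frequency = 2
Mode = 14, 16

Mode = 14, 16


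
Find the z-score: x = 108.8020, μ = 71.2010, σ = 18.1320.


z = (108.8020 - 71.2010)/18.1320
= 37.6010/18.1320
= 2.0737

z = 2.0737


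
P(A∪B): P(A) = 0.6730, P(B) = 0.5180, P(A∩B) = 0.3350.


P(A∪B) = 0.6730 + 0.5180 - 0.3350
= 1.1910 - 0.3350
= 0.8560

P(A∪B) = 0.8560
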